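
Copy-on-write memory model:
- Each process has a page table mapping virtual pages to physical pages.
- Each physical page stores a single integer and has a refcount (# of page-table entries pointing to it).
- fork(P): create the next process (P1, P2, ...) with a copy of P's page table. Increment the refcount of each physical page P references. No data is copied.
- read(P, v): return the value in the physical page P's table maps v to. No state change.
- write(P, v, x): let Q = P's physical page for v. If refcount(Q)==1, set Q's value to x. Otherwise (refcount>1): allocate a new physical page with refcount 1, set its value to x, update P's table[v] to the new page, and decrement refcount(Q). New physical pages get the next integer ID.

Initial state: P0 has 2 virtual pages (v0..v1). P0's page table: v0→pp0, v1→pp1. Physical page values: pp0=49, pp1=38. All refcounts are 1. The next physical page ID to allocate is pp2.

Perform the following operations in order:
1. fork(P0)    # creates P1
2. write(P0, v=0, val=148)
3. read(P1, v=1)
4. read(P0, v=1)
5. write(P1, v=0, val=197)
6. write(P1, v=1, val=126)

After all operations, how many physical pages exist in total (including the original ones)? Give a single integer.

Answer: 4

Derivation:
Op 1: fork(P0) -> P1. 2 ppages; refcounts: pp0:2 pp1:2
Op 2: write(P0, v0, 148). refcount(pp0)=2>1 -> COPY to pp2. 3 ppages; refcounts: pp0:1 pp1:2 pp2:1
Op 3: read(P1, v1) -> 38. No state change.
Op 4: read(P0, v1) -> 38. No state change.
Op 5: write(P1, v0, 197). refcount(pp0)=1 -> write in place. 3 ppages; refcounts: pp0:1 pp1:2 pp2:1
Op 6: write(P1, v1, 126). refcount(pp1)=2>1 -> COPY to pp3. 4 ppages; refcounts: pp0:1 pp1:1 pp2:1 pp3:1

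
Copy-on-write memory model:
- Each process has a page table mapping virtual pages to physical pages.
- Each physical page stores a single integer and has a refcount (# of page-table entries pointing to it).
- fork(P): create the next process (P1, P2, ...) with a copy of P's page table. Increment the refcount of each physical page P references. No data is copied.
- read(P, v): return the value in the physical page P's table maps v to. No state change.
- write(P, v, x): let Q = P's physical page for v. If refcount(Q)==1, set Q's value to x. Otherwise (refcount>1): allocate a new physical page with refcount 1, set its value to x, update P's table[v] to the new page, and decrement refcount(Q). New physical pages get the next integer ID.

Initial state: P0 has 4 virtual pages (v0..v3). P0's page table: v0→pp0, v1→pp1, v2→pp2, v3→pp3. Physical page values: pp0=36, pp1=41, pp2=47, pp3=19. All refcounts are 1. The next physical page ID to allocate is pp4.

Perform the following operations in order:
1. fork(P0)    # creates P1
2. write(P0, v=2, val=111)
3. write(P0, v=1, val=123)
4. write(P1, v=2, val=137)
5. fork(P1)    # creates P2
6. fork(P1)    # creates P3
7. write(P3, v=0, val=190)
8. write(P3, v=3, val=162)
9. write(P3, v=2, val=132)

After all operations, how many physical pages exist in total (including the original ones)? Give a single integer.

Answer: 9

Derivation:
Op 1: fork(P0) -> P1. 4 ppages; refcounts: pp0:2 pp1:2 pp2:2 pp3:2
Op 2: write(P0, v2, 111). refcount(pp2)=2>1 -> COPY to pp4. 5 ppages; refcounts: pp0:2 pp1:2 pp2:1 pp3:2 pp4:1
Op 3: write(P0, v1, 123). refcount(pp1)=2>1 -> COPY to pp5. 6 ppages; refcounts: pp0:2 pp1:1 pp2:1 pp3:2 pp4:1 pp5:1
Op 4: write(P1, v2, 137). refcount(pp2)=1 -> write in place. 6 ppages; refcounts: pp0:2 pp1:1 pp2:1 pp3:2 pp4:1 pp5:1
Op 5: fork(P1) -> P2. 6 ppages; refcounts: pp0:3 pp1:2 pp2:2 pp3:3 pp4:1 pp5:1
Op 6: fork(P1) -> P3. 6 ppages; refcounts: pp0:4 pp1:3 pp2:3 pp3:4 pp4:1 pp5:1
Op 7: write(P3, v0, 190). refcount(pp0)=4>1 -> COPY to pp6. 7 ppages; refcounts: pp0:3 pp1:3 pp2:3 pp3:4 pp4:1 pp5:1 pp6:1
Op 8: write(P3, v3, 162). refcount(pp3)=4>1 -> COPY to pp7. 8 ppages; refcounts: pp0:3 pp1:3 pp2:3 pp3:3 pp4:1 pp5:1 pp6:1 pp7:1
Op 9: write(P3, v2, 132). refcount(pp2)=3>1 -> COPY to pp8. 9 ppages; refcounts: pp0:3 pp1:3 pp2:2 pp3:3 pp4:1 pp5:1 pp6:1 pp7:1 pp8:1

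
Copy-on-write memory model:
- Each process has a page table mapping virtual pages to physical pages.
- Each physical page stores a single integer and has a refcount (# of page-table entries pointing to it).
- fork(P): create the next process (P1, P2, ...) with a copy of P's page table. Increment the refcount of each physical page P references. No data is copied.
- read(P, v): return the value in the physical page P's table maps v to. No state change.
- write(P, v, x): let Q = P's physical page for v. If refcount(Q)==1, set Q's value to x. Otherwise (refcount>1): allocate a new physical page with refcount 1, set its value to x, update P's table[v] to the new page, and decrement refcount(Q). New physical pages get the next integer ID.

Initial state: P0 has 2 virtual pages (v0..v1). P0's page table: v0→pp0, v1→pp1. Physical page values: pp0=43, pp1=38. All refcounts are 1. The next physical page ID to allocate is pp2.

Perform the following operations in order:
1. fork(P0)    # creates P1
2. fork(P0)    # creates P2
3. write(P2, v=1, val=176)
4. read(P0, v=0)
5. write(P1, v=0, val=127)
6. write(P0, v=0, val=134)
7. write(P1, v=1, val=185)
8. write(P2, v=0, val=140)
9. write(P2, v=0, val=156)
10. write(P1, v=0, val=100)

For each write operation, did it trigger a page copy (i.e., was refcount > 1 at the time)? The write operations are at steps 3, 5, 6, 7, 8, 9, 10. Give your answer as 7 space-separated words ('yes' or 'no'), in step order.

Op 1: fork(P0) -> P1. 2 ppages; refcounts: pp0:2 pp1:2
Op 2: fork(P0) -> P2. 2 ppages; refcounts: pp0:3 pp1:3
Op 3: write(P2, v1, 176). refcount(pp1)=3>1 -> COPY to pp2. 3 ppages; refcounts: pp0:3 pp1:2 pp2:1
Op 4: read(P0, v0) -> 43. No state change.
Op 5: write(P1, v0, 127). refcount(pp0)=3>1 -> COPY to pp3. 4 ppages; refcounts: pp0:2 pp1:2 pp2:1 pp3:1
Op 6: write(P0, v0, 134). refcount(pp0)=2>1 -> COPY to pp4. 5 ppages; refcounts: pp0:1 pp1:2 pp2:1 pp3:1 pp4:1
Op 7: write(P1, v1, 185). refcount(pp1)=2>1 -> COPY to pp5. 6 ppages; refcounts: pp0:1 pp1:1 pp2:1 pp3:1 pp4:1 pp5:1
Op 8: write(P2, v0, 140). refcount(pp0)=1 -> write in place. 6 ppages; refcounts: pp0:1 pp1:1 pp2:1 pp3:1 pp4:1 pp5:1
Op 9: write(P2, v0, 156). refcount(pp0)=1 -> write in place. 6 ppages; refcounts: pp0:1 pp1:1 pp2:1 pp3:1 pp4:1 pp5:1
Op 10: write(P1, v0, 100). refcount(pp3)=1 -> write in place. 6 ppages; refcounts: pp0:1 pp1:1 pp2:1 pp3:1 pp4:1 pp5:1

yes yes yes yes no no no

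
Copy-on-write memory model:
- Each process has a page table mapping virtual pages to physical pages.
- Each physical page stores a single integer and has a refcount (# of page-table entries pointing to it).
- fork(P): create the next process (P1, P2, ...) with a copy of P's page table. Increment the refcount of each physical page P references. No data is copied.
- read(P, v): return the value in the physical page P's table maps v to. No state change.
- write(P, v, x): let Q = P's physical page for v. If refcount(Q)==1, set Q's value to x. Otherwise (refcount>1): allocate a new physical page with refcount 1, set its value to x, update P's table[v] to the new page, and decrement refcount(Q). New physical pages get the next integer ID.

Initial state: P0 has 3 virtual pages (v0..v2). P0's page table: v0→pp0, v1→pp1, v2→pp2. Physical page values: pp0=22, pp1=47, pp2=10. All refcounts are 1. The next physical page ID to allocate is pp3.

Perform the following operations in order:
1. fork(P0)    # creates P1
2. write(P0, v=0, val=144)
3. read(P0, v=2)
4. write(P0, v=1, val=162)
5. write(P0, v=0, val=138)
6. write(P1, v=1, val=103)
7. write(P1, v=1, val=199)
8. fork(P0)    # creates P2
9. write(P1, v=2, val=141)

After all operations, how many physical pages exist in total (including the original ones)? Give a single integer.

Op 1: fork(P0) -> P1. 3 ppages; refcounts: pp0:2 pp1:2 pp2:2
Op 2: write(P0, v0, 144). refcount(pp0)=2>1 -> COPY to pp3. 4 ppages; refcounts: pp0:1 pp1:2 pp2:2 pp3:1
Op 3: read(P0, v2) -> 10. No state change.
Op 4: write(P0, v1, 162). refcount(pp1)=2>1 -> COPY to pp4. 5 ppages; refcounts: pp0:1 pp1:1 pp2:2 pp3:1 pp4:1
Op 5: write(P0, v0, 138). refcount(pp3)=1 -> write in place. 5 ppages; refcounts: pp0:1 pp1:1 pp2:2 pp3:1 pp4:1
Op 6: write(P1, v1, 103). refcount(pp1)=1 -> write in place. 5 ppages; refcounts: pp0:1 pp1:1 pp2:2 pp3:1 pp4:1
Op 7: write(P1, v1, 199). refcount(pp1)=1 -> write in place. 5 ppages; refcounts: pp0:1 pp1:1 pp2:2 pp3:1 pp4:1
Op 8: fork(P0) -> P2. 5 ppages; refcounts: pp0:1 pp1:1 pp2:3 pp3:2 pp4:2
Op 9: write(P1, v2, 141). refcount(pp2)=3>1 -> COPY to pp5. 6 ppages; refcounts: pp0:1 pp1:1 pp2:2 pp3:2 pp4:2 pp5:1

Answer: 6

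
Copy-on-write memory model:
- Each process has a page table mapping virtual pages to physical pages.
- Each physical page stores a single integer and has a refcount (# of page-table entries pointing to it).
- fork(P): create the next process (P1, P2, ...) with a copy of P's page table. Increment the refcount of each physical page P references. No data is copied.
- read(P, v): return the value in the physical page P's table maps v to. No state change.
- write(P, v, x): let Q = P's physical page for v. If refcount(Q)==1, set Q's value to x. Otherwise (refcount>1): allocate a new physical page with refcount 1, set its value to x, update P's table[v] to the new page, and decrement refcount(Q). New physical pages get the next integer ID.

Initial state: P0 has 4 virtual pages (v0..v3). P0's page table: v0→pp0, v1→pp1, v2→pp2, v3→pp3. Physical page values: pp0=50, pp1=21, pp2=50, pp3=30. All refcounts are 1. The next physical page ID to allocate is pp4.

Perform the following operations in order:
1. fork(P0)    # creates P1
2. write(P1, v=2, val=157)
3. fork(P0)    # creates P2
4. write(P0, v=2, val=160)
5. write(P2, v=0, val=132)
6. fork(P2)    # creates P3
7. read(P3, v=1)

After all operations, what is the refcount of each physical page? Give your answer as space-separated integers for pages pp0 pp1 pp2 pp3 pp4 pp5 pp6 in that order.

Answer: 2 4 2 4 1 1 2

Derivation:
Op 1: fork(P0) -> P1. 4 ppages; refcounts: pp0:2 pp1:2 pp2:2 pp3:2
Op 2: write(P1, v2, 157). refcount(pp2)=2>1 -> COPY to pp4. 5 ppages; refcounts: pp0:2 pp1:2 pp2:1 pp3:2 pp4:1
Op 3: fork(P0) -> P2. 5 ppages; refcounts: pp0:3 pp1:3 pp2:2 pp3:3 pp4:1
Op 4: write(P0, v2, 160). refcount(pp2)=2>1 -> COPY to pp5. 6 ppages; refcounts: pp0:3 pp1:3 pp2:1 pp3:3 pp4:1 pp5:1
Op 5: write(P2, v0, 132). refcount(pp0)=3>1 -> COPY to pp6. 7 ppages; refcounts: pp0:2 pp1:3 pp2:1 pp3:3 pp4:1 pp5:1 pp6:1
Op 6: fork(P2) -> P3. 7 ppages; refcounts: pp0:2 pp1:4 pp2:2 pp3:4 pp4:1 pp5:1 pp6:2
Op 7: read(P3, v1) -> 21. No state change.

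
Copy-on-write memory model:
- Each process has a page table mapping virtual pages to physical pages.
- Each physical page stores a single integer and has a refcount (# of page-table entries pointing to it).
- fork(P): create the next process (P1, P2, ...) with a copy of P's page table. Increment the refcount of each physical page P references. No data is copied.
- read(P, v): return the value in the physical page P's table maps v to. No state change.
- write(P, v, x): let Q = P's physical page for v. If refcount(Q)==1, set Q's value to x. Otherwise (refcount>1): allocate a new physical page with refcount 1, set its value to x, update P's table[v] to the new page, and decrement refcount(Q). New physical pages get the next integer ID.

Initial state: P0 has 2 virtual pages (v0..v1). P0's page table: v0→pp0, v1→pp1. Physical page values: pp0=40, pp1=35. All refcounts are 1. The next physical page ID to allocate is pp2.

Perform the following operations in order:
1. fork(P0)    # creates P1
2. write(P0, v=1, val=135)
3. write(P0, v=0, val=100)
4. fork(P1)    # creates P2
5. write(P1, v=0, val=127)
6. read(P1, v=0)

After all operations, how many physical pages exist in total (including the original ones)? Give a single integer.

Answer: 5

Derivation:
Op 1: fork(P0) -> P1. 2 ppages; refcounts: pp0:2 pp1:2
Op 2: write(P0, v1, 135). refcount(pp1)=2>1 -> COPY to pp2. 3 ppages; refcounts: pp0:2 pp1:1 pp2:1
Op 3: write(P0, v0, 100). refcount(pp0)=2>1 -> COPY to pp3. 4 ppages; refcounts: pp0:1 pp1:1 pp2:1 pp3:1
Op 4: fork(P1) -> P2. 4 ppages; refcounts: pp0:2 pp1:2 pp2:1 pp3:1
Op 5: write(P1, v0, 127). refcount(pp0)=2>1 -> COPY to pp4. 5 ppages; refcounts: pp0:1 pp1:2 pp2:1 pp3:1 pp4:1
Op 6: read(P1, v0) -> 127. No state change.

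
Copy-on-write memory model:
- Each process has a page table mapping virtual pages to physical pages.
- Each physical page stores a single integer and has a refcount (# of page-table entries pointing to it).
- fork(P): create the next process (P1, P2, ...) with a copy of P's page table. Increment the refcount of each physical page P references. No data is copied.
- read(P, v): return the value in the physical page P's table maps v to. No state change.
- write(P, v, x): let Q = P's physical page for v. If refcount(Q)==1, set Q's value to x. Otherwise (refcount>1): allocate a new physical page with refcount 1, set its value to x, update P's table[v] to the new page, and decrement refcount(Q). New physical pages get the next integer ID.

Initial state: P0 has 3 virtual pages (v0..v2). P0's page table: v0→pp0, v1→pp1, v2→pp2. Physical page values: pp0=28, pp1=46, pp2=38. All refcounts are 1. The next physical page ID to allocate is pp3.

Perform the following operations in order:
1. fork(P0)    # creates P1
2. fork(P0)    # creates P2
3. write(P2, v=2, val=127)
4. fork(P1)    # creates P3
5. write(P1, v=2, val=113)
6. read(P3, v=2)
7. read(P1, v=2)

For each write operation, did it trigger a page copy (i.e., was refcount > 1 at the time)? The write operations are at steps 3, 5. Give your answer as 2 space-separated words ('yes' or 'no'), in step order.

Op 1: fork(P0) -> P1. 3 ppages; refcounts: pp0:2 pp1:2 pp2:2
Op 2: fork(P0) -> P2. 3 ppages; refcounts: pp0:3 pp1:3 pp2:3
Op 3: write(P2, v2, 127). refcount(pp2)=3>1 -> COPY to pp3. 4 ppages; refcounts: pp0:3 pp1:3 pp2:2 pp3:1
Op 4: fork(P1) -> P3. 4 ppages; refcounts: pp0:4 pp1:4 pp2:3 pp3:1
Op 5: write(P1, v2, 113). refcount(pp2)=3>1 -> COPY to pp4. 5 ppages; refcounts: pp0:4 pp1:4 pp2:2 pp3:1 pp4:1
Op 6: read(P3, v2) -> 38. No state change.
Op 7: read(P1, v2) -> 113. No state change.

yes yes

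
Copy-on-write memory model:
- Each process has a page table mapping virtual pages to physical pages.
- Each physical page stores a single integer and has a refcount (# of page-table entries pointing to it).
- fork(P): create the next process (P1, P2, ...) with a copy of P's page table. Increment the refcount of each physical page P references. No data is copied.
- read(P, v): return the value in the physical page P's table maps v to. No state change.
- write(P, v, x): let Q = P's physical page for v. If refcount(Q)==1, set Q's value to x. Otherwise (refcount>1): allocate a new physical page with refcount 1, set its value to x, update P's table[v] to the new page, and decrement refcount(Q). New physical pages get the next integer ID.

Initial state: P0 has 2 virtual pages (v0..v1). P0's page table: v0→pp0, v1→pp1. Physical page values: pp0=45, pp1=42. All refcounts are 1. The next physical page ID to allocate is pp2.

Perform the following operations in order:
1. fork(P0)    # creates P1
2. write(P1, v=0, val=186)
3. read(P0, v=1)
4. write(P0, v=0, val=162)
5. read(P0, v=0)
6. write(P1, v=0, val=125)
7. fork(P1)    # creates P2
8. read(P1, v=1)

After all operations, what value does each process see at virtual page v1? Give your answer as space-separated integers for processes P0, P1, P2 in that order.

Answer: 42 42 42

Derivation:
Op 1: fork(P0) -> P1. 2 ppages; refcounts: pp0:2 pp1:2
Op 2: write(P1, v0, 186). refcount(pp0)=2>1 -> COPY to pp2. 3 ppages; refcounts: pp0:1 pp1:2 pp2:1
Op 3: read(P0, v1) -> 42. No state change.
Op 4: write(P0, v0, 162). refcount(pp0)=1 -> write in place. 3 ppages; refcounts: pp0:1 pp1:2 pp2:1
Op 5: read(P0, v0) -> 162. No state change.
Op 6: write(P1, v0, 125). refcount(pp2)=1 -> write in place. 3 ppages; refcounts: pp0:1 pp1:2 pp2:1
Op 7: fork(P1) -> P2. 3 ppages; refcounts: pp0:1 pp1:3 pp2:2
Op 8: read(P1, v1) -> 42. No state change.
P0: v1 -> pp1 = 42
P1: v1 -> pp1 = 42
P2: v1 -> pp1 = 42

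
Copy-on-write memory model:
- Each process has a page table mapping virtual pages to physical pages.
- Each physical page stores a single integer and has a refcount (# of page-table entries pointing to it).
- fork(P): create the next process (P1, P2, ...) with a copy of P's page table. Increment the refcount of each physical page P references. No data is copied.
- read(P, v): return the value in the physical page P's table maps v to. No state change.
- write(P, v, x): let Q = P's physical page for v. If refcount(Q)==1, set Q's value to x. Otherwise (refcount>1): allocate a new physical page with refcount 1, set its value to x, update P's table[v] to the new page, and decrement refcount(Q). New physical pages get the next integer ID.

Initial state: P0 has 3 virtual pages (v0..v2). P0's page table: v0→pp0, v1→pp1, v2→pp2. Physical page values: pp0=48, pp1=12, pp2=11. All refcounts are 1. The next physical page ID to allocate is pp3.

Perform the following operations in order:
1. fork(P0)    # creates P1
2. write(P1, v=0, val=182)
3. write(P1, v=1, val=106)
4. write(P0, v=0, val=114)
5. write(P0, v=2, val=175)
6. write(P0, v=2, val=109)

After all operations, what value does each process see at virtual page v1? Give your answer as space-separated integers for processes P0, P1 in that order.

Op 1: fork(P0) -> P1. 3 ppages; refcounts: pp0:2 pp1:2 pp2:2
Op 2: write(P1, v0, 182). refcount(pp0)=2>1 -> COPY to pp3. 4 ppages; refcounts: pp0:1 pp1:2 pp2:2 pp3:1
Op 3: write(P1, v1, 106). refcount(pp1)=2>1 -> COPY to pp4. 5 ppages; refcounts: pp0:1 pp1:1 pp2:2 pp3:1 pp4:1
Op 4: write(P0, v0, 114). refcount(pp0)=1 -> write in place. 5 ppages; refcounts: pp0:1 pp1:1 pp2:2 pp3:1 pp4:1
Op 5: write(P0, v2, 175). refcount(pp2)=2>1 -> COPY to pp5. 6 ppages; refcounts: pp0:1 pp1:1 pp2:1 pp3:1 pp4:1 pp5:1
Op 6: write(P0, v2, 109). refcount(pp5)=1 -> write in place. 6 ppages; refcounts: pp0:1 pp1:1 pp2:1 pp3:1 pp4:1 pp5:1
P0: v1 -> pp1 = 12
P1: v1 -> pp4 = 106

Answer: 12 106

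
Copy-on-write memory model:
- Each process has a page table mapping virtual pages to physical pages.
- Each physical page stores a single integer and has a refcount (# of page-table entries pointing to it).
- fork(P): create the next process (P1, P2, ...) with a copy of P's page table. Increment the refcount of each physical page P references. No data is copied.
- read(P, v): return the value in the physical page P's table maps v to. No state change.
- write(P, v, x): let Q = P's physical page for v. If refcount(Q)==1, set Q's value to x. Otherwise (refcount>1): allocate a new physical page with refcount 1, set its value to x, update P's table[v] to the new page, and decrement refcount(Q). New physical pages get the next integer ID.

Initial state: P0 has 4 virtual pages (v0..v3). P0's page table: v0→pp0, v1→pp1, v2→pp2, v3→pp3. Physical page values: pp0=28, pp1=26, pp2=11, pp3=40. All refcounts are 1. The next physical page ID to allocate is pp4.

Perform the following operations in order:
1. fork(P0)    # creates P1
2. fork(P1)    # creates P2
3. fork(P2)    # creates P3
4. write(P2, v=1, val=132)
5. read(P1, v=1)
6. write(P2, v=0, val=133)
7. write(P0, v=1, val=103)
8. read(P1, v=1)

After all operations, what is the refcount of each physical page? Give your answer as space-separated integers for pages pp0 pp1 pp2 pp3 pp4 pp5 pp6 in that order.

Op 1: fork(P0) -> P1. 4 ppages; refcounts: pp0:2 pp1:2 pp2:2 pp3:2
Op 2: fork(P1) -> P2. 4 ppages; refcounts: pp0:3 pp1:3 pp2:3 pp3:3
Op 3: fork(P2) -> P3. 4 ppages; refcounts: pp0:4 pp1:4 pp2:4 pp3:4
Op 4: write(P2, v1, 132). refcount(pp1)=4>1 -> COPY to pp4. 5 ppages; refcounts: pp0:4 pp1:3 pp2:4 pp3:4 pp4:1
Op 5: read(P1, v1) -> 26. No state change.
Op 6: write(P2, v0, 133). refcount(pp0)=4>1 -> COPY to pp5. 6 ppages; refcounts: pp0:3 pp1:3 pp2:4 pp3:4 pp4:1 pp5:1
Op 7: write(P0, v1, 103). refcount(pp1)=3>1 -> COPY to pp6. 7 ppages; refcounts: pp0:3 pp1:2 pp2:4 pp3:4 pp4:1 pp5:1 pp6:1
Op 8: read(P1, v1) -> 26. No state change.

Answer: 3 2 4 4 1 1 1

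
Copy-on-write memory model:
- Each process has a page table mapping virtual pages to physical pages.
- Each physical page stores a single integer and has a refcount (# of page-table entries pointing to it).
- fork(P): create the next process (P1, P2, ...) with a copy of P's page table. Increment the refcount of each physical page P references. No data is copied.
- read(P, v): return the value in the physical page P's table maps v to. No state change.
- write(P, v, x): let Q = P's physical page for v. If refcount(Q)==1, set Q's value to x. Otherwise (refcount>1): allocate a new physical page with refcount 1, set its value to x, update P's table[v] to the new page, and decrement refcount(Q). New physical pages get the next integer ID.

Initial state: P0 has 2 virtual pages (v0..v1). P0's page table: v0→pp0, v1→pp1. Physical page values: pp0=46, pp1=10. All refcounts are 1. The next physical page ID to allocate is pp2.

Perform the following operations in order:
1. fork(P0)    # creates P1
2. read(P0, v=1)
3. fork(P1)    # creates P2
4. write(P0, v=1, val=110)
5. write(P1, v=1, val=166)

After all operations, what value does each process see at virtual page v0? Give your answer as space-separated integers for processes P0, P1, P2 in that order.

Op 1: fork(P0) -> P1. 2 ppages; refcounts: pp0:2 pp1:2
Op 2: read(P0, v1) -> 10. No state change.
Op 3: fork(P1) -> P2. 2 ppages; refcounts: pp0:3 pp1:3
Op 4: write(P0, v1, 110). refcount(pp1)=3>1 -> COPY to pp2. 3 ppages; refcounts: pp0:3 pp1:2 pp2:1
Op 5: write(P1, v1, 166). refcount(pp1)=2>1 -> COPY to pp3. 4 ppages; refcounts: pp0:3 pp1:1 pp2:1 pp3:1
P0: v0 -> pp0 = 46
P1: v0 -> pp0 = 46
P2: v0 -> pp0 = 46

Answer: 46 46 46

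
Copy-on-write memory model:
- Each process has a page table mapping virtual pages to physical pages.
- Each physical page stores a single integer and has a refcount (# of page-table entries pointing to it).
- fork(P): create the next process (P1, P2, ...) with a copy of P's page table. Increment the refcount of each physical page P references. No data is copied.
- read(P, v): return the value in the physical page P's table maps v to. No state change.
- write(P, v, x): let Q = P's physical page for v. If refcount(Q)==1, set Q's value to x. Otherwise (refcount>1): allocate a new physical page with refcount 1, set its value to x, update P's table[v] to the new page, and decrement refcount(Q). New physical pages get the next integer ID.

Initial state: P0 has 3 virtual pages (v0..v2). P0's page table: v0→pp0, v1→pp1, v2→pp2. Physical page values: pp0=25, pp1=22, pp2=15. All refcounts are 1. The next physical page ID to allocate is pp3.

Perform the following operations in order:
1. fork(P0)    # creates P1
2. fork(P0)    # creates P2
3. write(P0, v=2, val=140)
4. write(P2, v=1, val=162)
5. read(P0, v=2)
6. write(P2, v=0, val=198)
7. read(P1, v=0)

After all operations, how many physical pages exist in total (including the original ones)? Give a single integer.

Op 1: fork(P0) -> P1. 3 ppages; refcounts: pp0:2 pp1:2 pp2:2
Op 2: fork(P0) -> P2. 3 ppages; refcounts: pp0:3 pp1:3 pp2:3
Op 3: write(P0, v2, 140). refcount(pp2)=3>1 -> COPY to pp3. 4 ppages; refcounts: pp0:3 pp1:3 pp2:2 pp3:1
Op 4: write(P2, v1, 162). refcount(pp1)=3>1 -> COPY to pp4. 5 ppages; refcounts: pp0:3 pp1:2 pp2:2 pp3:1 pp4:1
Op 5: read(P0, v2) -> 140. No state change.
Op 6: write(P2, v0, 198). refcount(pp0)=3>1 -> COPY to pp5. 6 ppages; refcounts: pp0:2 pp1:2 pp2:2 pp3:1 pp4:1 pp5:1
Op 7: read(P1, v0) -> 25. No state change.

Answer: 6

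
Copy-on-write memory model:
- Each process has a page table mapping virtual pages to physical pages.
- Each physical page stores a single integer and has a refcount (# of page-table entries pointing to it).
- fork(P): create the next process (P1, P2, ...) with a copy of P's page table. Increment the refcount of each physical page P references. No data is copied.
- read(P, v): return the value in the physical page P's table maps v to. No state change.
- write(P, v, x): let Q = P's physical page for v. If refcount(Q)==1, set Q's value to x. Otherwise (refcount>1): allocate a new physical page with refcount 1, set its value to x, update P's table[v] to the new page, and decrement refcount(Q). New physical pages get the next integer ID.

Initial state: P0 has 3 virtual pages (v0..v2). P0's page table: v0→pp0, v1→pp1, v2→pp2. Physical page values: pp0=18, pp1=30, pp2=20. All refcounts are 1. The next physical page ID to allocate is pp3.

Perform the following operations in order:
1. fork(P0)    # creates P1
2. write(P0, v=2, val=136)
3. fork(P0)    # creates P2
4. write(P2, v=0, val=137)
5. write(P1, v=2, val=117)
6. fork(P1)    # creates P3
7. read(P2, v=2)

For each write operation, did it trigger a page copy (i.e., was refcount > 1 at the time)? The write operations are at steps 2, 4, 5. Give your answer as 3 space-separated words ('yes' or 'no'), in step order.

Op 1: fork(P0) -> P1. 3 ppages; refcounts: pp0:2 pp1:2 pp2:2
Op 2: write(P0, v2, 136). refcount(pp2)=2>1 -> COPY to pp3. 4 ppages; refcounts: pp0:2 pp1:2 pp2:1 pp3:1
Op 3: fork(P0) -> P2. 4 ppages; refcounts: pp0:3 pp1:3 pp2:1 pp3:2
Op 4: write(P2, v0, 137). refcount(pp0)=3>1 -> COPY to pp4. 5 ppages; refcounts: pp0:2 pp1:3 pp2:1 pp3:2 pp4:1
Op 5: write(P1, v2, 117). refcount(pp2)=1 -> write in place. 5 ppages; refcounts: pp0:2 pp1:3 pp2:1 pp3:2 pp4:1
Op 6: fork(P1) -> P3. 5 ppages; refcounts: pp0:3 pp1:4 pp2:2 pp3:2 pp4:1
Op 7: read(P2, v2) -> 136. No state change.

yes yes no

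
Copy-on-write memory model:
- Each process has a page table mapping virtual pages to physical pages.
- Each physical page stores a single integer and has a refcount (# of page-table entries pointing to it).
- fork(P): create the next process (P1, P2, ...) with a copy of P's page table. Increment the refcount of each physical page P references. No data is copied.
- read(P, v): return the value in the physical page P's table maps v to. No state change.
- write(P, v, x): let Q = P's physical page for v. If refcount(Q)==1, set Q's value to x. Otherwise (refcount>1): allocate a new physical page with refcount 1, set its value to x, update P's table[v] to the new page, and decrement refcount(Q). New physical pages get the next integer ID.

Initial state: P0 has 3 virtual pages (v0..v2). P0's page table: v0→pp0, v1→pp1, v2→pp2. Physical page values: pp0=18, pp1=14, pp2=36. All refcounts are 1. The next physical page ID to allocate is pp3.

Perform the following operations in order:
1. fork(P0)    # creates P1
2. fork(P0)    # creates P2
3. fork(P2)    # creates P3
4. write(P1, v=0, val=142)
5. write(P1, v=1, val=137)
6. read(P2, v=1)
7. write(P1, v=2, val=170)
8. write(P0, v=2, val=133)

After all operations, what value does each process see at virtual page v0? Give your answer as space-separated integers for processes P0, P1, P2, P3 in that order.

Answer: 18 142 18 18

Derivation:
Op 1: fork(P0) -> P1. 3 ppages; refcounts: pp0:2 pp1:2 pp2:2
Op 2: fork(P0) -> P2. 3 ppages; refcounts: pp0:3 pp1:3 pp2:3
Op 3: fork(P2) -> P3. 3 ppages; refcounts: pp0:4 pp1:4 pp2:4
Op 4: write(P1, v0, 142). refcount(pp0)=4>1 -> COPY to pp3. 4 ppages; refcounts: pp0:3 pp1:4 pp2:4 pp3:1
Op 5: write(P1, v1, 137). refcount(pp1)=4>1 -> COPY to pp4. 5 ppages; refcounts: pp0:3 pp1:3 pp2:4 pp3:1 pp4:1
Op 6: read(P2, v1) -> 14. No state change.
Op 7: write(P1, v2, 170). refcount(pp2)=4>1 -> COPY to pp5. 6 ppages; refcounts: pp0:3 pp1:3 pp2:3 pp3:1 pp4:1 pp5:1
Op 8: write(P0, v2, 133). refcount(pp2)=3>1 -> COPY to pp6. 7 ppages; refcounts: pp0:3 pp1:3 pp2:2 pp3:1 pp4:1 pp5:1 pp6:1
P0: v0 -> pp0 = 18
P1: v0 -> pp3 = 142
P2: v0 -> pp0 = 18
P3: v0 -> pp0 = 18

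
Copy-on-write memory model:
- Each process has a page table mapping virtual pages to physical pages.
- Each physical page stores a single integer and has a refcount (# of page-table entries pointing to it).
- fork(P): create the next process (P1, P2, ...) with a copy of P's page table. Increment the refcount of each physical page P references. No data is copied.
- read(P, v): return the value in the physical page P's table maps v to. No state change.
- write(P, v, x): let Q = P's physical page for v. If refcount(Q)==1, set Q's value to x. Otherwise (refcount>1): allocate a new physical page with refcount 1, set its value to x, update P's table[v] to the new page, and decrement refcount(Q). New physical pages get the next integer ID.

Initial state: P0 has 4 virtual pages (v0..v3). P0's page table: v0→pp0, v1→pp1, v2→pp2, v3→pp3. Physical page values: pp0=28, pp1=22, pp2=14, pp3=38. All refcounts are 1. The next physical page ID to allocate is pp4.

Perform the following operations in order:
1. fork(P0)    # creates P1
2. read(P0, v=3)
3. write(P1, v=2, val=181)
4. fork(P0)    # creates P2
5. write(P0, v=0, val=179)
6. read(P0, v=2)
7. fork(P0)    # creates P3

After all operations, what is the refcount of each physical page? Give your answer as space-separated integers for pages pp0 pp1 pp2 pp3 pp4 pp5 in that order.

Op 1: fork(P0) -> P1. 4 ppages; refcounts: pp0:2 pp1:2 pp2:2 pp3:2
Op 2: read(P0, v3) -> 38. No state change.
Op 3: write(P1, v2, 181). refcount(pp2)=2>1 -> COPY to pp4. 5 ppages; refcounts: pp0:2 pp1:2 pp2:1 pp3:2 pp4:1
Op 4: fork(P0) -> P2. 5 ppages; refcounts: pp0:3 pp1:3 pp2:2 pp3:3 pp4:1
Op 5: write(P0, v0, 179). refcount(pp0)=3>1 -> COPY to pp5. 6 ppages; refcounts: pp0:2 pp1:3 pp2:2 pp3:3 pp4:1 pp5:1
Op 6: read(P0, v2) -> 14. No state change.
Op 7: fork(P0) -> P3. 6 ppages; refcounts: pp0:2 pp1:4 pp2:3 pp3:4 pp4:1 pp5:2

Answer: 2 4 3 4 1 2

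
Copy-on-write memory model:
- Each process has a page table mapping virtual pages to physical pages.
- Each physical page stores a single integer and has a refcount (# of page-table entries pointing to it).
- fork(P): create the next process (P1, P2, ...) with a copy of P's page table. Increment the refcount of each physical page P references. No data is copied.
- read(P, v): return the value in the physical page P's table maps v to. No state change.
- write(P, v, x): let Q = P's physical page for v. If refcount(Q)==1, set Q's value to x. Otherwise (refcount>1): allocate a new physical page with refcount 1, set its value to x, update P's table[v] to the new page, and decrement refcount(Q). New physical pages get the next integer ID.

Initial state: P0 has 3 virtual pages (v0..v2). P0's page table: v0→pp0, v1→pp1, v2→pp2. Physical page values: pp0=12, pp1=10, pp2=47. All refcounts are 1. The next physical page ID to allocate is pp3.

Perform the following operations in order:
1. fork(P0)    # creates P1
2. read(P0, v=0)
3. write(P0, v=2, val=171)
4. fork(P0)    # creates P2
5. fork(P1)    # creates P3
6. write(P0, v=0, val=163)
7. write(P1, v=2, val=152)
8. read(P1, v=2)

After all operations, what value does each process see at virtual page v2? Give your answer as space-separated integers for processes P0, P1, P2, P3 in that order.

Answer: 171 152 171 47

Derivation:
Op 1: fork(P0) -> P1. 3 ppages; refcounts: pp0:2 pp1:2 pp2:2
Op 2: read(P0, v0) -> 12. No state change.
Op 3: write(P0, v2, 171). refcount(pp2)=2>1 -> COPY to pp3. 4 ppages; refcounts: pp0:2 pp1:2 pp2:1 pp3:1
Op 4: fork(P0) -> P2. 4 ppages; refcounts: pp0:3 pp1:3 pp2:1 pp3:2
Op 5: fork(P1) -> P3. 4 ppages; refcounts: pp0:4 pp1:4 pp2:2 pp3:2
Op 6: write(P0, v0, 163). refcount(pp0)=4>1 -> COPY to pp4. 5 ppages; refcounts: pp0:3 pp1:4 pp2:2 pp3:2 pp4:1
Op 7: write(P1, v2, 152). refcount(pp2)=2>1 -> COPY to pp5. 6 ppages; refcounts: pp0:3 pp1:4 pp2:1 pp3:2 pp4:1 pp5:1
Op 8: read(P1, v2) -> 152. No state change.
P0: v2 -> pp3 = 171
P1: v2 -> pp5 = 152
P2: v2 -> pp3 = 171
P3: v2 -> pp2 = 47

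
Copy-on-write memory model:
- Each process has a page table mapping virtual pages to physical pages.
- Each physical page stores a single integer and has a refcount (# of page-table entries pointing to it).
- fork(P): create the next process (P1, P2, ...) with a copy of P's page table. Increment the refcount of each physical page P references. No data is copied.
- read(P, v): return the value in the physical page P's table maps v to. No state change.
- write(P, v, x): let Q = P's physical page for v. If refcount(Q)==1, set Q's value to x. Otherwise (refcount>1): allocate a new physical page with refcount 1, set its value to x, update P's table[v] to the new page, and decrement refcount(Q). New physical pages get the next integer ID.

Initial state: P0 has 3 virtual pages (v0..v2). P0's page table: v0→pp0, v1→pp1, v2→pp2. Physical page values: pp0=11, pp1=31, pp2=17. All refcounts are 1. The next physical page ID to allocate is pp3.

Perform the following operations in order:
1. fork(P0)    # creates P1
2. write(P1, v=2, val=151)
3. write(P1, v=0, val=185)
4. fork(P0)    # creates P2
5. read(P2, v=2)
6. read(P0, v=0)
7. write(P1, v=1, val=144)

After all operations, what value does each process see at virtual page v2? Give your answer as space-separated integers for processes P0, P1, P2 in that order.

Answer: 17 151 17

Derivation:
Op 1: fork(P0) -> P1. 3 ppages; refcounts: pp0:2 pp1:2 pp2:2
Op 2: write(P1, v2, 151). refcount(pp2)=2>1 -> COPY to pp3. 4 ppages; refcounts: pp0:2 pp1:2 pp2:1 pp3:1
Op 3: write(P1, v0, 185). refcount(pp0)=2>1 -> COPY to pp4. 5 ppages; refcounts: pp0:1 pp1:2 pp2:1 pp3:1 pp4:1
Op 4: fork(P0) -> P2. 5 ppages; refcounts: pp0:2 pp1:3 pp2:2 pp3:1 pp4:1
Op 5: read(P2, v2) -> 17. No state change.
Op 6: read(P0, v0) -> 11. No state change.
Op 7: write(P1, v1, 144). refcount(pp1)=3>1 -> COPY to pp5. 6 ppages; refcounts: pp0:2 pp1:2 pp2:2 pp3:1 pp4:1 pp5:1
P0: v2 -> pp2 = 17
P1: v2 -> pp3 = 151
P2: v2 -> pp2 = 17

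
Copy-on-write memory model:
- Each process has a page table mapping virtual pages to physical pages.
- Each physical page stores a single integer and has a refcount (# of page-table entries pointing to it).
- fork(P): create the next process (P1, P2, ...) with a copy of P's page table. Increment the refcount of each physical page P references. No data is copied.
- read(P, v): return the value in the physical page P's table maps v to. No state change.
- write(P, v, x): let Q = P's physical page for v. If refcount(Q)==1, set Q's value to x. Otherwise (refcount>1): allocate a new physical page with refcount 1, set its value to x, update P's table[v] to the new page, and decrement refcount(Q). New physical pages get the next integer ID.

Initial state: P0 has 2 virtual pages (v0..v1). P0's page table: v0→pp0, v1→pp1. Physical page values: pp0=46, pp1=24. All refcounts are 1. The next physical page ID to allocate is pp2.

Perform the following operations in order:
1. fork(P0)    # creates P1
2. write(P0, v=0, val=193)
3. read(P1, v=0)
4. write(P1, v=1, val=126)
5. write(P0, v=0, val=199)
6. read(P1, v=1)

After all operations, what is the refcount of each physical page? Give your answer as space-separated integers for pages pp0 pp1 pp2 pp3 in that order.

Answer: 1 1 1 1

Derivation:
Op 1: fork(P0) -> P1. 2 ppages; refcounts: pp0:2 pp1:2
Op 2: write(P0, v0, 193). refcount(pp0)=2>1 -> COPY to pp2. 3 ppages; refcounts: pp0:1 pp1:2 pp2:1
Op 3: read(P1, v0) -> 46. No state change.
Op 4: write(P1, v1, 126). refcount(pp1)=2>1 -> COPY to pp3. 4 ppages; refcounts: pp0:1 pp1:1 pp2:1 pp3:1
Op 5: write(P0, v0, 199). refcount(pp2)=1 -> write in place. 4 ppages; refcounts: pp0:1 pp1:1 pp2:1 pp3:1
Op 6: read(P1, v1) -> 126. No state change.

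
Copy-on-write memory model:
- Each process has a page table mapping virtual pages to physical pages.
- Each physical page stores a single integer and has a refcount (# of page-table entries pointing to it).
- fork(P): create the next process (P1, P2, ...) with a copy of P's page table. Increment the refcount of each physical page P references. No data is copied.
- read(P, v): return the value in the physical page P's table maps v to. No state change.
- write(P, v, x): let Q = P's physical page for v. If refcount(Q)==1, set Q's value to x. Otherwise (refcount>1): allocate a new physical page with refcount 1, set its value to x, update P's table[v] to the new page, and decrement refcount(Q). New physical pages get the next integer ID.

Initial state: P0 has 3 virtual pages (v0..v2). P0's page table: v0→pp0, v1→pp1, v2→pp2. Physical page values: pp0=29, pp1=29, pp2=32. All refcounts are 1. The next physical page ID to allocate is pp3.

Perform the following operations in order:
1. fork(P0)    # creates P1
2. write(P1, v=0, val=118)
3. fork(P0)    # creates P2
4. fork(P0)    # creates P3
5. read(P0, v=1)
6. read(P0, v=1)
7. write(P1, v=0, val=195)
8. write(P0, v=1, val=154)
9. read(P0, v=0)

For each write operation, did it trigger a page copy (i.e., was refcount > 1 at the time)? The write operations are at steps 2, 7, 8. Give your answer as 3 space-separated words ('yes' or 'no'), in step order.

Op 1: fork(P0) -> P1. 3 ppages; refcounts: pp0:2 pp1:2 pp2:2
Op 2: write(P1, v0, 118). refcount(pp0)=2>1 -> COPY to pp3. 4 ppages; refcounts: pp0:1 pp1:2 pp2:2 pp3:1
Op 3: fork(P0) -> P2. 4 ppages; refcounts: pp0:2 pp1:3 pp2:3 pp3:1
Op 4: fork(P0) -> P3. 4 ppages; refcounts: pp0:3 pp1:4 pp2:4 pp3:1
Op 5: read(P0, v1) -> 29. No state change.
Op 6: read(P0, v1) -> 29. No state change.
Op 7: write(P1, v0, 195). refcount(pp3)=1 -> write in place. 4 ppages; refcounts: pp0:3 pp1:4 pp2:4 pp3:1
Op 8: write(P0, v1, 154). refcount(pp1)=4>1 -> COPY to pp4. 5 ppages; refcounts: pp0:3 pp1:3 pp2:4 pp3:1 pp4:1
Op 9: read(P0, v0) -> 29. No state change.

yes no yes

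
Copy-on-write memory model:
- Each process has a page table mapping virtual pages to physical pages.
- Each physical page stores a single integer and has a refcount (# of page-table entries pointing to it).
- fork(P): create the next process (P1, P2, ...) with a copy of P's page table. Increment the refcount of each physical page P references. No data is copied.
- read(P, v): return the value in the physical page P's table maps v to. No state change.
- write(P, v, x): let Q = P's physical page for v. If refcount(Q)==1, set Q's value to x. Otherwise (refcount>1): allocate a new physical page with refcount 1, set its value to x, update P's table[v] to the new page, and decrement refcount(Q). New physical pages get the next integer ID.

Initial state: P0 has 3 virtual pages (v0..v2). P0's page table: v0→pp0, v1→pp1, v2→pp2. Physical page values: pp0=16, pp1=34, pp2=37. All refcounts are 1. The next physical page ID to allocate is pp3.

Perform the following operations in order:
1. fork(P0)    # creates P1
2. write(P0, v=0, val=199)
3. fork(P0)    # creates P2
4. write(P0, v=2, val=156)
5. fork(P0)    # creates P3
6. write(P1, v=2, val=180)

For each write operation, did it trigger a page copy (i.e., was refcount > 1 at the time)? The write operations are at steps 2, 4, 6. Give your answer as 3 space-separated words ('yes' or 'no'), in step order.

Op 1: fork(P0) -> P1. 3 ppages; refcounts: pp0:2 pp1:2 pp2:2
Op 2: write(P0, v0, 199). refcount(pp0)=2>1 -> COPY to pp3. 4 ppages; refcounts: pp0:1 pp1:2 pp2:2 pp3:1
Op 3: fork(P0) -> P2. 4 ppages; refcounts: pp0:1 pp1:3 pp2:3 pp3:2
Op 4: write(P0, v2, 156). refcount(pp2)=3>1 -> COPY to pp4. 5 ppages; refcounts: pp0:1 pp1:3 pp2:2 pp3:2 pp4:1
Op 5: fork(P0) -> P3. 5 ppages; refcounts: pp0:1 pp1:4 pp2:2 pp3:3 pp4:2
Op 6: write(P1, v2, 180). refcount(pp2)=2>1 -> COPY to pp5. 6 ppages; refcounts: pp0:1 pp1:4 pp2:1 pp3:3 pp4:2 pp5:1

yes yes yes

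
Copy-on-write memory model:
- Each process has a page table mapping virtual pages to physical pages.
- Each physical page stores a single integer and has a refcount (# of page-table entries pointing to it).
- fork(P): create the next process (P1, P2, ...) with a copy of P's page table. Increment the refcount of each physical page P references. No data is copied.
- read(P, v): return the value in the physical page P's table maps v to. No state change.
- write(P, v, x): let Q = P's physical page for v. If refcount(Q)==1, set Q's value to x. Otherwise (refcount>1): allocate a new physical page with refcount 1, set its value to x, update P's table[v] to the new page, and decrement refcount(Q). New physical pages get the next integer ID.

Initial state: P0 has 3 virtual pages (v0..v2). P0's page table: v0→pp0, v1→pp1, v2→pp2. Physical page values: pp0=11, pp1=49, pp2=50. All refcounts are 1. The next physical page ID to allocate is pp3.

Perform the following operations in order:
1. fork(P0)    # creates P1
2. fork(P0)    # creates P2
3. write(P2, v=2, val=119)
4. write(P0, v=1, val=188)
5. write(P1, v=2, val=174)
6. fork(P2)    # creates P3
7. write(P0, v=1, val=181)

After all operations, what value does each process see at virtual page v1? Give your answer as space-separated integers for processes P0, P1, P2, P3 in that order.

Op 1: fork(P0) -> P1. 3 ppages; refcounts: pp0:2 pp1:2 pp2:2
Op 2: fork(P0) -> P2. 3 ppages; refcounts: pp0:3 pp1:3 pp2:3
Op 3: write(P2, v2, 119). refcount(pp2)=3>1 -> COPY to pp3. 4 ppages; refcounts: pp0:3 pp1:3 pp2:2 pp3:1
Op 4: write(P0, v1, 188). refcount(pp1)=3>1 -> COPY to pp4. 5 ppages; refcounts: pp0:3 pp1:2 pp2:2 pp3:1 pp4:1
Op 5: write(P1, v2, 174). refcount(pp2)=2>1 -> COPY to pp5. 6 ppages; refcounts: pp0:3 pp1:2 pp2:1 pp3:1 pp4:1 pp5:1
Op 6: fork(P2) -> P3. 6 ppages; refcounts: pp0:4 pp1:3 pp2:1 pp3:2 pp4:1 pp5:1
Op 7: write(P0, v1, 181). refcount(pp4)=1 -> write in place. 6 ppages; refcounts: pp0:4 pp1:3 pp2:1 pp3:2 pp4:1 pp5:1
P0: v1 -> pp4 = 181
P1: v1 -> pp1 = 49
P2: v1 -> pp1 = 49
P3: v1 -> pp1 = 49

Answer: 181 49 49 49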